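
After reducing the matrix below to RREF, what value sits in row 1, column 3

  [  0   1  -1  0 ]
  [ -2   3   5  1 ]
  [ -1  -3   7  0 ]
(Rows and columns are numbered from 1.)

R1 <=> R2
  [ -2   3   5  1 ]
  [  0   1  -1  0 ]
  [ -1  -3   7  0 ]
R1 := -1/2·R1
  [  1  -3/2  -5/2  -1/2 ]
  [  0     1    -1     0 ]
  [ -1    -3     7     0 ]
R3 := R3 + R1
  [ 1  -3/2  -5/2  -1/2 ]
  [ 0     1    -1     0 ]
  [ 0  -9/2   9/2  -1/2 ]
R3 := R3 + 9/2·R2
  [ 1  -3/2  -5/2  -1/2 ]
  [ 0     1    -1     0 ]
  [ 0     0     0  -1/2 ]
R3 := -2·R3
  [ 1  -3/2  -5/2  -1/2 ]
  [ 0     1    -1     0 ]
  [ 0     0     0     1 ]
R1 := R1 + 1/2·R3
  [ 1  -3/2  -5/2  0 ]
  [ 0     1    -1  0 ]
  [ 0     0     0  1 ]
R1 := R1 + 3/2·R2
  [ 1  0  -4  0 ]
  [ 0  1  -1  0 ]
  [ 0  0   0  1 ]

-4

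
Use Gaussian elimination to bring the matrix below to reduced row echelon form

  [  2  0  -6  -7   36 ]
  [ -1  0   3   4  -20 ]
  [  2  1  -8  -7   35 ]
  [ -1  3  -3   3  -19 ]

[[1, 0, -3, 0, 4], [0, 1, -2, 0, -1], [0, 0, 0, 1, -4], [0, 0, 0, 0, 0]]

R1 -> 1/2·R1
  [  1  0  -3  -7/2   18 ]
  [ -1  0   3     4  -20 ]
  [  2  1  -8    -7   35 ]
  [ -1  3  -3     3  -19 ]
R2 -> R2 + R1
  [  1  0  -3  -7/2   18 ]
  [  0  0   0   1/2   -2 ]
  [  2  1  -8    -7   35 ]
  [ -1  3  -3     3  -19 ]
R3 -> R3 − 2·R1
  [  1  0  -3  -7/2   18 ]
  [  0  0   0   1/2   -2 ]
  [  0  1  -2     0   -1 ]
  [ -1  3  -3     3  -19 ]
R4 -> R4 + R1
  [ 1  0  -3  -7/2  18 ]
  [ 0  0   0   1/2  -2 ]
  [ 0  1  -2     0  -1 ]
  [ 0  3  -6  -1/2  -1 ]
R2 <=> R3
  [ 1  0  -3  -7/2  18 ]
  [ 0  1  -2     0  -1 ]
  [ 0  0   0   1/2  -2 ]
  [ 0  3  -6  -1/2  -1 ]
R4 -> R4 − 3·R2
  [ 1  0  -3  -7/2  18 ]
  [ 0  1  -2     0  -1 ]
  [ 0  0   0   1/2  -2 ]
  [ 0  0   0  -1/2   2 ]
R3 -> 2·R3
  [ 1  0  -3  -7/2  18 ]
  [ 0  1  -2     0  -1 ]
  [ 0  0   0     1  -4 ]
  [ 0  0   0  -1/2   2 ]
R4 -> R4 + 1/2·R3
  [ 1  0  -3  -7/2  18 ]
  [ 0  1  -2     0  -1 ]
  [ 0  0   0     1  -4 ]
  [ 0  0   0     0   0 ]
R1 -> R1 + 7/2·R3
  [ 1  0  -3  0   4 ]
  [ 0  1  -2  0  -1 ]
  [ 0  0   0  1  -4 ]
  [ 0  0   0  0   0 ]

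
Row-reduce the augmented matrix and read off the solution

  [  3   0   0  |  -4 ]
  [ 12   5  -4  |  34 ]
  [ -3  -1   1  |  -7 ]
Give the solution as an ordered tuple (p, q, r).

R1 -> 1/3·R1
  [  1   0   0  |  -4/3 ]
  [ 12   5  -4  |    34 ]
  [ -3  -1   1  |    -7 ]
R2 -> R2 − 12·R1
  [  1   0   0  |  -4/3 ]
  [  0   5  -4  |    50 ]
  [ -3  -1   1  |    -7 ]
R3 -> R3 + 3·R1
  [ 1   0   0  |  -4/3 ]
  [ 0   5  -4  |    50 ]
  [ 0  -1   1  |   -11 ]
R2 -> 1/5·R2
  [ 1   0     0  |  -4/3 ]
  [ 0   1  -4/5  |    10 ]
  [ 0  -1     1  |   -11 ]
R3 -> R3 + R2
  [ 1  0     0  |  -4/3 ]
  [ 0  1  -4/5  |    10 ]
  [ 0  0   1/5  |    -1 ]
R3 -> 5·R3
  [ 1  0     0  |  -4/3 ]
  [ 0  1  -4/5  |    10 ]
  [ 0  0     1  |    -5 ]
R2 -> R2 + 4/5·R3
  [ 1  0  0  |  -4/3 ]
  [ 0  1  0  |     6 ]
  [ 0  0  1  |    -5 ]
Reading off the last column: p = -4/3, q = 6, r = -5.

(-4/3, 6, -5)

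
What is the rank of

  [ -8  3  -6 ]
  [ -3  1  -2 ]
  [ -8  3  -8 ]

R1 := -1/8·R1
  [  1  -3/8  3/4 ]
  [ -3     1   -2 ]
  [ -8     3   -8 ]
R2 := R2 + 3·R1
  [  1  -3/8  3/4 ]
  [  0  -1/8  1/4 ]
  [ -8     3   -8 ]
R3 := R3 + 8·R1
  [ 1  -3/8  3/4 ]
  [ 0  -1/8  1/4 ]
  [ 0     0   -2 ]
R2 := -8·R2
  [ 1  -3/8  3/4 ]
  [ 0     1   -2 ]
  [ 0     0   -2 ]
R3 := -1/2·R3
  [ 1  -3/8  3/4 ]
  [ 0     1   -2 ]
  [ 0     0    1 ]
R2 := R2 + 2·R3
  [ 1  -3/8  3/4 ]
  [ 0     1    0 ]
  [ 0     0    1 ]
R1 := R1 − 3/4·R3
  [ 1  -3/8  0 ]
  [ 0     1  0 ]
  [ 0     0  1 ]
R1 := R1 + 3/8·R2
  [ 1  0  0 ]
  [ 0  1  0 ]
  [ 0  0  1 ]
The reduced form has 3 nonzero rows.

rank = 3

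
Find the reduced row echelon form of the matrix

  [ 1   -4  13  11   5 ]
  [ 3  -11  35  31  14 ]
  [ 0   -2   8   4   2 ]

Subtract 3 times r1 from r2.
  [ 1  -4  13  11   5 ]
  [ 0   1  -4  -2  -1 ]
  [ 0  -2   8   4   2 ]
Add 2 times r2 to r3.
  [ 1  -4  13  11   5 ]
  [ 0   1  -4  -2  -1 ]
  [ 0   0   0   0   0 ]
Add 4 times r2 to r1.
  [ 1  0  -3   3   1 ]
  [ 0  1  -4  -2  -1 ]
  [ 0  0   0   0   0 ]

[[1, 0, -3, 3, 1], [0, 1, -4, -2, -1], [0, 0, 0, 0, 0]]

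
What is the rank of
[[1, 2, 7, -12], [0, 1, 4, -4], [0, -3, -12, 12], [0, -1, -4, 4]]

rank = 2

Add 3 times r2 to r3.
Add r2 to r4.
Subtract 2 times r2 from r1.
The reduced form has 2 nonzero rows.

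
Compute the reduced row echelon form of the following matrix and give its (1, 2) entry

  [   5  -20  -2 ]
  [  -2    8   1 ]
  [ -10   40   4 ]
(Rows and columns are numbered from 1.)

-4

Multiply R1 by 1/5.
  [   1  -4  -2/5 ]
  [  -2   8     1 ]
  [ -10  40     4 ]
Add 2 times R1 to R2.
  [   1  -4  -2/5 ]
  [   0   0   1/5 ]
  [ -10  40     4 ]
Add 10 times R1 to R3.
  [ 1  -4  -2/5 ]
  [ 0   0   1/5 ]
  [ 0   0     0 ]
Multiply R2 by 5.
  [ 1  -4  -2/5 ]
  [ 0   0     1 ]
  [ 0   0     0 ]
Add 2/5 times R2 to R1.
  [ 1  -4  0 ]
  [ 0   0  1 ]
  [ 0   0  0 ]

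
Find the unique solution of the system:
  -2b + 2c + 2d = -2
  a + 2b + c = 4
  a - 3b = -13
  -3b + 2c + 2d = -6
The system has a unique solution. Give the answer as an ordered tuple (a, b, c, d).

(-1, 4, -3, 6)

Form the augmented matrix and row-reduce:
  [ 0  -2  2  2  |   -2 ]
  [ 1   2  1  0  |    4 ]
  [ 1  -3  0  0  |  -13 ]
  [ 0  -3  2  2  |   -6 ]
ρ1 <-> ρ2
  [ 1   2  1  0  |    4 ]
  [ 0  -2  2  2  |   -2 ]
  [ 1  -3  0  0  |  -13 ]
  [ 0  -3  2  2  |   -6 ]
ρ3 -> ρ3 − ρ1
  [ 1   2   1  0  |    4 ]
  [ 0  -2   2  2  |   -2 ]
  [ 0  -5  -1  0  |  -17 ]
  [ 0  -3   2  2  |   -6 ]
ρ2 -> -1/2·ρ2
  [ 1   2   1   0  |    4 ]
  [ 0   1  -1  -1  |    1 ]
  [ 0  -5  -1   0  |  -17 ]
  [ 0  -3   2   2  |   -6 ]
ρ3 -> ρ3 + 5·ρ2
  [ 1   2   1   0  |    4 ]
  [ 0   1  -1  -1  |    1 ]
  [ 0   0  -6  -5  |  -12 ]
  [ 0  -3   2   2  |   -6 ]
ρ4 -> ρ4 + 3·ρ2
  [ 1  2   1   0  |    4 ]
  [ 0  1  -1  -1  |    1 ]
  [ 0  0  -6  -5  |  -12 ]
  [ 0  0  -1  -1  |   -3 ]
ρ3 -> -1/6·ρ3
  [ 1  2   1    0  |   4 ]
  [ 0  1  -1   -1  |   1 ]
  [ 0  0   1  5/6  |   2 ]
  [ 0  0  -1   -1  |  -3 ]
ρ4 -> ρ4 + ρ3
  [ 1  2   1     0  |   4 ]
  [ 0  1  -1    -1  |   1 ]
  [ 0  0   1   5/6  |   2 ]
  [ 0  0   0  -1/6  |  -1 ]
ρ4 -> -6·ρ4
  [ 1  2   1    0  |  4 ]
  [ 0  1  -1   -1  |  1 ]
  [ 0  0   1  5/6  |  2 ]
  [ 0  0   0    1  |  6 ]
ρ3 -> ρ3 − 5/6·ρ4
  [ 1  2   1   0  |   4 ]
  [ 0  1  -1  -1  |   1 ]
  [ 0  0   1   0  |  -3 ]
  [ 0  0   0   1  |   6 ]
ρ2 -> ρ2 + ρ4
  [ 1  2   1  0  |   4 ]
  [ 0  1  -1  0  |   7 ]
  [ 0  0   1  0  |  -3 ]
  [ 0  0   0  1  |   6 ]
ρ2 -> ρ2 + ρ3
  [ 1  2  1  0  |   4 ]
  [ 0  1  0  0  |   4 ]
  [ 0  0  1  0  |  -3 ]
  [ 0  0  0  1  |   6 ]
ρ1 -> ρ1 − ρ3
  [ 1  2  0  0  |   7 ]
  [ 0  1  0  0  |   4 ]
  [ 0  0  1  0  |  -3 ]
  [ 0  0  0  1  |   6 ]
ρ1 -> ρ1 − 2·ρ2
  [ 1  0  0  0  |  -1 ]
  [ 0  1  0  0  |   4 ]
  [ 0  0  1  0  |  -3 ]
  [ 0  0  0  1  |   6 ]
Reading off the last column: a = -1, b = 4, c = -3, d = 6.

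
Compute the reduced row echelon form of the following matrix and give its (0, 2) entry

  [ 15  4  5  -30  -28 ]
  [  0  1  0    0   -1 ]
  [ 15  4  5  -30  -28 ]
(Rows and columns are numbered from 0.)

1/3

ρ1 -> 1/15·ρ1
  [  1  4/15  1/3   -2  -28/15 ]
  [  0     1    0    0      -1 ]
  [ 15     4    5  -30     -28 ]
ρ3 -> ρ3 − 15·ρ1
  [ 1  4/15  1/3  -2  -28/15 ]
  [ 0     1    0   0      -1 ]
  [ 0     0    0   0       0 ]
ρ1 -> ρ1 − 4/15·ρ2
  [ 1  0  1/3  -2  -8/5 ]
  [ 0  1    0   0    -1 ]
  [ 0  0    0   0     0 ]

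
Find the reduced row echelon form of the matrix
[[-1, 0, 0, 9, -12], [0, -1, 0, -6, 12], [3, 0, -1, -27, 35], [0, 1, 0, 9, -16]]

R1 -> -1·R1
  [ 1   0   0   -9   12 ]
  [ 0  -1   0   -6   12 ]
  [ 3   0  -1  -27   35 ]
  [ 0   1   0    9  -16 ]
R3 -> R3 − 3·R1
  [ 1   0   0  -9   12 ]
  [ 0  -1   0  -6   12 ]
  [ 0   0  -1   0   -1 ]
  [ 0   1   0   9  -16 ]
R2 -> -1·R2
  [ 1  0   0  -9   12 ]
  [ 0  1   0   6  -12 ]
  [ 0  0  -1   0   -1 ]
  [ 0  1   0   9  -16 ]
R4 -> R4 − R2
  [ 1  0   0  -9   12 ]
  [ 0  1   0   6  -12 ]
  [ 0  0  -1   0   -1 ]
  [ 0  0   0   3   -4 ]
R3 -> -1·R3
  [ 1  0  0  -9   12 ]
  [ 0  1  0   6  -12 ]
  [ 0  0  1   0    1 ]
  [ 0  0  0   3   -4 ]
R4 -> 1/3·R4
  [ 1  0  0  -9    12 ]
  [ 0  1  0   6   -12 ]
  [ 0  0  1   0     1 ]
  [ 0  0  0   1  -4/3 ]
R2 -> R2 − 6·R4
  [ 1  0  0  -9    12 ]
  [ 0  1  0   0    -4 ]
  [ 0  0  1   0     1 ]
  [ 0  0  0   1  -4/3 ]
R1 -> R1 + 9·R4
  [ 1  0  0  0     0 ]
  [ 0  1  0  0    -4 ]
  [ 0  0  1  0     1 ]
  [ 0  0  0  1  -4/3 ]

[[1, 0, 0, 0, 0], [0, 1, 0, 0, -4], [0, 0, 1, 0, 1], [0, 0, 0, 1, -4/3]]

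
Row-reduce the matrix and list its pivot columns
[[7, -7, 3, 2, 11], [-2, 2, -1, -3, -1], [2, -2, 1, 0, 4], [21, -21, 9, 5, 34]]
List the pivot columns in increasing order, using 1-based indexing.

R1 → 1/7·R1
  [  1   -1  3/7  2/7  11/7 ]
  [ -2    2   -1   -3    -1 ]
  [  2   -2    1    0     4 ]
  [ 21  -21    9    5    34 ]
R2 → R2 + 2·R1
  [  1   -1   3/7    2/7  11/7 ]
  [  0    0  -1/7  -17/7  15/7 ]
  [  2   -2     1      0     4 ]
  [ 21  -21     9      5    34 ]
R3 → R3 − 2·R1
  [  1   -1   3/7    2/7  11/7 ]
  [  0    0  -1/7  -17/7  15/7 ]
  [  0    0   1/7   -4/7   6/7 ]
  [ 21  -21     9      5    34 ]
R4 → R4 − 21·R1
  [ 1  -1   3/7    2/7  11/7 ]
  [ 0   0  -1/7  -17/7  15/7 ]
  [ 0   0   1/7   -4/7   6/7 ]
  [ 0   0     0     -1     1 ]
R2 → -7·R2
  [ 1  -1  3/7   2/7  11/7 ]
  [ 0   0    1    17   -15 ]
  [ 0   0  1/7  -4/7   6/7 ]
  [ 0   0    0    -1     1 ]
R3 → R3 − 1/7·R2
  [ 1  -1  3/7  2/7  11/7 ]
  [ 0   0    1   17   -15 ]
  [ 0   0    0   -3     3 ]
  [ 0   0    0   -1     1 ]
R3 → -1/3·R3
  [ 1  -1  3/7  2/7  11/7 ]
  [ 0   0    1   17   -15 ]
  [ 0   0    0    1    -1 ]
  [ 0   0    0   -1     1 ]
R4 → R4 + R3
  [ 1  -1  3/7  2/7  11/7 ]
  [ 0   0    1   17   -15 ]
  [ 0   0    0    1    -1 ]
  [ 0   0    0    0     0 ]
R2 → R2 − 17·R3
  [ 1  -1  3/7  2/7  11/7 ]
  [ 0   0    1    0     2 ]
  [ 0   0    0    1    -1 ]
  [ 0   0    0    0     0 ]
R1 → R1 − 2/7·R3
  [ 1  -1  3/7  0  13/7 ]
  [ 0   0    1  0     2 ]
  [ 0   0    0  1    -1 ]
  [ 0   0    0  0     0 ]
R1 → R1 − 3/7·R2
  [ 1  -1  0  0   1 ]
  [ 0   0  1  0   2 ]
  [ 0   0  0  1  -1 ]
  [ 0   0  0  0   0 ]
Pivot columns are the columns containing a leading 1.

1, 3, 4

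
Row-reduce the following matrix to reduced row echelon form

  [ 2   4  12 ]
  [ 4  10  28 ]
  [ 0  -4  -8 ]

[[1, 0, 2], [0, 1, 2], [0, 0, 0]]

R1 ← 1/2·R1
  [ 1   2   6 ]
  [ 4  10  28 ]
  [ 0  -4  -8 ]
R2 ← R2 − 4·R1
  [ 1   2   6 ]
  [ 0   2   4 ]
  [ 0  -4  -8 ]
R2 ← 1/2·R2
  [ 1   2   6 ]
  [ 0   1   2 ]
  [ 0  -4  -8 ]
R3 ← R3 + 4·R2
  [ 1  2  6 ]
  [ 0  1  2 ]
  [ 0  0  0 ]
R1 ← R1 − 2·R2
  [ 1  0  2 ]
  [ 0  1  2 ]
  [ 0  0  0 ]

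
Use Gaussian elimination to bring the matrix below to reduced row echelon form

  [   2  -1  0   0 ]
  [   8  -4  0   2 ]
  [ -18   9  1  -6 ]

Multiply ρ1 by 1/2.
  [   1  -1/2  0   0 ]
  [   8    -4  0   2 ]
  [ -18     9  1  -6 ]
Subtract 8 times ρ1 from ρ2.
  [   1  -1/2  0   0 ]
  [   0     0  0   2 ]
  [ -18     9  1  -6 ]
Add 18 times ρ1 to ρ3.
  [ 1  -1/2  0   0 ]
  [ 0     0  0   2 ]
  [ 0     0  1  -6 ]
Swap ρ2 and ρ3.
  [ 1  -1/2  0   0 ]
  [ 0     0  1  -6 ]
  [ 0     0  0   2 ]
Multiply ρ3 by 1/2.
  [ 1  -1/2  0   0 ]
  [ 0     0  1  -6 ]
  [ 0     0  0   1 ]
Add 6 times ρ3 to ρ2.
  [ 1  -1/2  0  0 ]
  [ 0     0  1  0 ]
  [ 0     0  0  1 ]

[[1, -1/2, 0, 0], [0, 0, 1, 0], [0, 0, 0, 1]]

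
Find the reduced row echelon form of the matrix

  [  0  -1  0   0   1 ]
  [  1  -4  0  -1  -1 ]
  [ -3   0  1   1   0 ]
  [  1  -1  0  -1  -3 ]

[[1, 0, 0, -1, 0], [0, 1, 0, 0, 0], [0, 0, 1, -2, 0], [0, 0, 0, 0, 1]]

R1 ↔ R2
  [  1  -4  0  -1  -1 ]
  [  0  -1  0   0   1 ]
  [ -3   0  1   1   0 ]
  [  1  -1  0  -1  -3 ]
R3 → R3 + 3·R1
  [ 1   -4  0  -1  -1 ]
  [ 0   -1  0   0   1 ]
  [ 0  -12  1  -2  -3 ]
  [ 1   -1  0  -1  -3 ]
R4 → R4 − R1
  [ 1   -4  0  -1  -1 ]
  [ 0   -1  0   0   1 ]
  [ 0  -12  1  -2  -3 ]
  [ 0    3  0   0  -2 ]
R2 → -1·R2
  [ 1   -4  0  -1  -1 ]
  [ 0    1  0   0  -1 ]
  [ 0  -12  1  -2  -3 ]
  [ 0    3  0   0  -2 ]
R3 → R3 + 12·R2
  [ 1  -4  0  -1   -1 ]
  [ 0   1  0   0   -1 ]
  [ 0   0  1  -2  -15 ]
  [ 0   3  0   0   -2 ]
R4 → R4 − 3·R2
  [ 1  -4  0  -1   -1 ]
  [ 0   1  0   0   -1 ]
  [ 0   0  1  -2  -15 ]
  [ 0   0  0   0    1 ]
R3 → R3 + 15·R4
  [ 1  -4  0  -1  -1 ]
  [ 0   1  0   0  -1 ]
  [ 0   0  1  -2   0 ]
  [ 0   0  0   0   1 ]
R2 → R2 + R4
  [ 1  -4  0  -1  -1 ]
  [ 0   1  0   0   0 ]
  [ 0   0  1  -2   0 ]
  [ 0   0  0   0   1 ]
R1 → R1 + R4
  [ 1  -4  0  -1  0 ]
  [ 0   1  0   0  0 ]
  [ 0   0  1  -2  0 ]
  [ 0   0  0   0  1 ]
R1 → R1 + 4·R2
  [ 1  0  0  -1  0 ]
  [ 0  1  0   0  0 ]
  [ 0  0  1  -2  0 ]
  [ 0  0  0   0  1 ]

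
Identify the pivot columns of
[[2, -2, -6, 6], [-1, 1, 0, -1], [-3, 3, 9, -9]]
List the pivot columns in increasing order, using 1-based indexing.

ρ1 ← 1/2·ρ1
  [  1  -1  -3   3 ]
  [ -1   1   0  -1 ]
  [ -3   3   9  -9 ]
ρ2 ← ρ2 + ρ1
  [  1  -1  -3   3 ]
  [  0   0  -3   2 ]
  [ -3   3   9  -9 ]
ρ3 ← ρ3 + 3·ρ1
  [ 1  -1  -3  3 ]
  [ 0   0  -3  2 ]
  [ 0   0   0  0 ]
ρ2 ← -1/3·ρ2
  [ 1  -1  -3     3 ]
  [ 0   0   1  -2/3 ]
  [ 0   0   0     0 ]
ρ1 ← ρ1 + 3·ρ2
  [ 1  -1  0     1 ]
  [ 0   0  1  -2/3 ]
  [ 0   0  0     0 ]
Pivot columns are the columns containing a leading 1.

1, 3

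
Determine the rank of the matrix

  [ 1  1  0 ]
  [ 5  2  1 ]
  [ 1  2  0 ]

rank = 3

ρ2 := ρ2 − 5·ρ1
  [ 1   1  0 ]
  [ 0  -3  1 ]
  [ 1   2  0 ]
ρ3 := ρ3 − ρ1
  [ 1   1  0 ]
  [ 0  -3  1 ]
  [ 0   1  0 ]
ρ2 := -1/3·ρ2
  [ 1  1     0 ]
  [ 0  1  -1/3 ]
  [ 0  1     0 ]
ρ3 := ρ3 − ρ2
  [ 1  1     0 ]
  [ 0  1  -1/3 ]
  [ 0  0   1/3 ]
ρ3 := 3·ρ3
  [ 1  1     0 ]
  [ 0  1  -1/3 ]
  [ 0  0     1 ]
ρ2 := ρ2 + 1/3·ρ3
  [ 1  1  0 ]
  [ 0  1  0 ]
  [ 0  0  1 ]
ρ1 := ρ1 − ρ2
  [ 1  0  0 ]
  [ 0  1  0 ]
  [ 0  0  1 ]
The reduced form has 3 nonzero rows.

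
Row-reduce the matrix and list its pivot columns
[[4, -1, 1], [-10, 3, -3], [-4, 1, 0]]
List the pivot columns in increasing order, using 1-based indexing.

1, 2, 3

ρ1 := 1/4·ρ1
  [   1  -1/4  1/4 ]
  [ -10     3   -3 ]
  [  -4     1    0 ]
ρ2 := ρ2 + 10·ρ1
  [  1  -1/4   1/4 ]
  [  0   1/2  -1/2 ]
  [ -4     1     0 ]
ρ3 := ρ3 + 4·ρ1
  [ 1  -1/4   1/4 ]
  [ 0   1/2  -1/2 ]
  [ 0     0     1 ]
ρ2 := 2·ρ2
  [ 1  -1/4  1/4 ]
  [ 0     1   -1 ]
  [ 0     0    1 ]
ρ2 := ρ2 + ρ3
  [ 1  -1/4  1/4 ]
  [ 0     1    0 ]
  [ 0     0    1 ]
ρ1 := ρ1 − 1/4·ρ3
  [ 1  -1/4  0 ]
  [ 0     1  0 ]
  [ 0     0  1 ]
ρ1 := ρ1 + 1/4·ρ2
  [ 1  0  0 ]
  [ 0  1  0 ]
  [ 0  0  1 ]
Pivot columns are the columns containing a leading 1.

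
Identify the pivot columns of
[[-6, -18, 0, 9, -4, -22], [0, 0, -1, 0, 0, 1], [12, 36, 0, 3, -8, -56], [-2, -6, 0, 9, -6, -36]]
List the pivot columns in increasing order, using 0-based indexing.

r1 → -1/6·r1
  [  1   3   0  -3/2  2/3  11/3 ]
  [  0   0  -1     0    0     1 ]
  [ 12  36   0     3   -8   -56 ]
  [ -2  -6   0     9   -6   -36 ]
r3 → r3 − 12·r1
  [  1   3   0  -3/2  2/3  11/3 ]
  [  0   0  -1     0    0     1 ]
  [  0   0   0    21  -16  -100 ]
  [ -2  -6   0     9   -6   -36 ]
r4 → r4 + 2·r1
  [ 1  3   0  -3/2    2/3   11/3 ]
  [ 0  0  -1     0      0      1 ]
  [ 0  0   0    21    -16   -100 ]
  [ 0  0   0     6  -14/3  -86/3 ]
r2 → -1·r2
  [ 1  3  0  -3/2    2/3   11/3 ]
  [ 0  0  1     0      0     -1 ]
  [ 0  0  0    21    -16   -100 ]
  [ 0  0  0     6  -14/3  -86/3 ]
r3 → 1/21·r3
  [ 1  3  0  -3/2     2/3     11/3 ]
  [ 0  0  1     0       0       -1 ]
  [ 0  0  0     1  -16/21  -100/21 ]
  [ 0  0  0     6   -14/3    -86/3 ]
r4 → r4 − 6·r3
  [ 1  3  0  -3/2     2/3     11/3 ]
  [ 0  0  1     0       0       -1 ]
  [ 0  0  0     1  -16/21  -100/21 ]
  [ 0  0  0     0   -2/21    -2/21 ]
r4 → -21/2·r4
  [ 1  3  0  -3/2     2/3     11/3 ]
  [ 0  0  1     0       0       -1 ]
  [ 0  0  0     1  -16/21  -100/21 ]
  [ 0  0  0     0       1        1 ]
r3 → r3 + 16/21·r4
  [ 1  3  0  -3/2  2/3  11/3 ]
  [ 0  0  1     0    0    -1 ]
  [ 0  0  0     1    0    -4 ]
  [ 0  0  0     0    1     1 ]
r1 → r1 − 2/3·r4
  [ 1  3  0  -3/2  0   3 ]
  [ 0  0  1     0  0  -1 ]
  [ 0  0  0     1  0  -4 ]
  [ 0  0  0     0  1   1 ]
r1 → r1 + 3/2·r3
  [ 1  3  0  0  0  -3 ]
  [ 0  0  1  0  0  -1 ]
  [ 0  0  0  1  0  -4 ]
  [ 0  0  0  0  1   1 ]
Pivot columns are the columns containing a leading 1.

0, 2, 3, 4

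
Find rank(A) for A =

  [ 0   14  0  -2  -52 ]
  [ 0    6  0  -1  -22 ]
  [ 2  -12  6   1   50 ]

Swap R1 and R3.
Multiply R1 by 1/2.
Multiply R2 by 1/6.
Subtract 14 times R2 from R3.
Multiply R3 by 3.
Add 1/6 times R3 to R2.
Subtract 1/2 times R3 from R1.
Add 6 times R2 to R1.
The reduced form has 3 nonzero rows.

rank = 3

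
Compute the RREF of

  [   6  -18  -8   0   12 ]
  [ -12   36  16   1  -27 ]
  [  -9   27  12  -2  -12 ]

[[1, -3, -4/3, 0, 2], [0, 0, 0, 1, -3], [0, 0, 0, 0, 0]]

ρ1 -> 1/6·ρ1
  [   1  -3  -4/3   0    2 ]
  [ -12  36    16   1  -27 ]
  [  -9  27    12  -2  -12 ]
ρ2 -> ρ2 + 12·ρ1
  [  1  -3  -4/3   0    2 ]
  [  0   0     0   1   -3 ]
  [ -9  27    12  -2  -12 ]
ρ3 -> ρ3 + 9·ρ1
  [ 1  -3  -4/3   0   2 ]
  [ 0   0     0   1  -3 ]
  [ 0   0     0  -2   6 ]
ρ3 -> ρ3 + 2·ρ2
  [ 1  -3  -4/3  0   2 ]
  [ 0   0     0  1  -3 ]
  [ 0   0     0  0   0 ]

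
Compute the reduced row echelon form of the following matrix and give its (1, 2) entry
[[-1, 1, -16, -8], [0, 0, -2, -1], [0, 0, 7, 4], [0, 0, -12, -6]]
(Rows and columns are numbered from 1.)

-1

R1 -> -1·R1
  [ 1  -1   16   8 ]
  [ 0   0   -2  -1 ]
  [ 0   0    7   4 ]
  [ 0   0  -12  -6 ]
R2 -> -1/2·R2
  [ 1  -1   16    8 ]
  [ 0   0    1  1/2 ]
  [ 0   0    7    4 ]
  [ 0   0  -12   -6 ]
R3 -> R3 − 7·R2
  [ 1  -1   16    8 ]
  [ 0   0    1  1/2 ]
  [ 0   0    0  1/2 ]
  [ 0   0  -12   -6 ]
R4 -> R4 + 12·R2
  [ 1  -1  16    8 ]
  [ 0   0   1  1/2 ]
  [ 0   0   0  1/2 ]
  [ 0   0   0    0 ]
R3 -> 2·R3
  [ 1  -1  16    8 ]
  [ 0   0   1  1/2 ]
  [ 0   0   0    1 ]
  [ 0   0   0    0 ]
R2 -> R2 − 1/2·R3
  [ 1  -1  16  8 ]
  [ 0   0   1  0 ]
  [ 0   0   0  1 ]
  [ 0   0   0  0 ]
R1 -> R1 − 8·R3
  [ 1  -1  16  0 ]
  [ 0   0   1  0 ]
  [ 0   0   0  1 ]
  [ 0   0   0  0 ]
R1 -> R1 − 16·R2
  [ 1  -1  0  0 ]
  [ 0   0  1  0 ]
  [ 0   0  0  1 ]
  [ 0   0  0  0 ]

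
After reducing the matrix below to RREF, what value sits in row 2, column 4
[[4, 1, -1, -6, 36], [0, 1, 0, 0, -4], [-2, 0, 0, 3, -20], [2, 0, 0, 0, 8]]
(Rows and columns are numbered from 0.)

R1 -> 1/4·R1
  [  1  1/4  -1/4  -3/2    9 ]
  [  0    1     0     0   -4 ]
  [ -2    0     0     3  -20 ]
  [  2    0     0     0    8 ]
R3 -> R3 + 2·R1
  [ 1  1/4  -1/4  -3/2   9 ]
  [ 0    1     0     0  -4 ]
  [ 0  1/2  -1/2     0  -2 ]
  [ 2    0     0     0   8 ]
R4 -> R4 − 2·R1
  [ 1   1/4  -1/4  -3/2    9 ]
  [ 0     1     0     0   -4 ]
  [ 0   1/2  -1/2     0   -2 ]
  [ 0  -1/2   1/2     3  -10 ]
R3 -> R3 − 1/2·R2
  [ 1   1/4  -1/4  -3/2    9 ]
  [ 0     1     0     0   -4 ]
  [ 0     0  -1/2     0    0 ]
  [ 0  -1/2   1/2     3  -10 ]
R4 -> R4 + 1/2·R2
  [ 1  1/4  -1/4  -3/2    9 ]
  [ 0    1     0     0   -4 ]
  [ 0    0  -1/2     0    0 ]
  [ 0    0   1/2     3  -12 ]
R3 -> -2·R3
  [ 1  1/4  -1/4  -3/2    9 ]
  [ 0    1     0     0   -4 ]
  [ 0    0     1     0    0 ]
  [ 0    0   1/2     3  -12 ]
R4 -> R4 − 1/2·R3
  [ 1  1/4  -1/4  -3/2    9 ]
  [ 0    1     0     0   -4 ]
  [ 0    0     1     0    0 ]
  [ 0    0     0     3  -12 ]
R4 -> 1/3·R4
  [ 1  1/4  -1/4  -3/2   9 ]
  [ 0    1     0     0  -4 ]
  [ 0    0     1     0   0 ]
  [ 0    0     0     1  -4 ]
R1 -> R1 + 3/2·R4
  [ 1  1/4  -1/4  0   3 ]
  [ 0    1     0  0  -4 ]
  [ 0    0     1  0   0 ]
  [ 0    0     0  1  -4 ]
R1 -> R1 + 1/4·R3
  [ 1  1/4  0  0   3 ]
  [ 0    1  0  0  -4 ]
  [ 0    0  1  0   0 ]
  [ 0    0  0  1  -4 ]
R1 -> R1 − 1/4·R2
  [ 1  0  0  0   4 ]
  [ 0  1  0  0  -4 ]
  [ 0  0  1  0   0 ]
  [ 0  0  0  1  -4 ]

0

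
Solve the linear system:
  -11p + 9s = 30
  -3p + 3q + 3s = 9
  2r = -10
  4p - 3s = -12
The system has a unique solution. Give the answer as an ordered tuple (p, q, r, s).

(-6, 1, -5, -4)

Form the augmented matrix and row-reduce:
  [ -11  0  0   9  |   30 ]
  [  -3  3  0   3  |    9 ]
  [   0  0  2   0  |  -10 ]
  [   4  0  0  -3  |  -12 ]
r1 ← -1/11·r1
  [  1  0  0  -9/11  |  -30/11 ]
  [ -3  3  0      3  |       9 ]
  [  0  0  2      0  |     -10 ]
  [  4  0  0     -3  |     -12 ]
r2 ← r2 + 3·r1
  [ 1  0  0  -9/11  |  -30/11 ]
  [ 0  3  0   6/11  |    9/11 ]
  [ 0  0  2      0  |     -10 ]
  [ 4  0  0     -3  |     -12 ]
r4 ← r4 − 4·r1
  [ 1  0  0  -9/11  |  -30/11 ]
  [ 0  3  0   6/11  |    9/11 ]
  [ 0  0  2      0  |     -10 ]
  [ 0  0  0   3/11  |  -12/11 ]
r2 ← 1/3·r2
  [ 1  0  0  -9/11  |  -30/11 ]
  [ 0  1  0   2/11  |    3/11 ]
  [ 0  0  2      0  |     -10 ]
  [ 0  0  0   3/11  |  -12/11 ]
r3 ← 1/2·r3
  [ 1  0  0  -9/11  |  -30/11 ]
  [ 0  1  0   2/11  |    3/11 ]
  [ 0  0  1      0  |      -5 ]
  [ 0  0  0   3/11  |  -12/11 ]
r4 ← 11/3·r4
  [ 1  0  0  -9/11  |  -30/11 ]
  [ 0  1  0   2/11  |    3/11 ]
  [ 0  0  1      0  |      -5 ]
  [ 0  0  0      1  |      -4 ]
r2 ← r2 − 2/11·r4
  [ 1  0  0  -9/11  |  -30/11 ]
  [ 0  1  0      0  |       1 ]
  [ 0  0  1      0  |      -5 ]
  [ 0  0  0      1  |      -4 ]
r1 ← r1 + 9/11·r4
  [ 1  0  0  0  |  -6 ]
  [ 0  1  0  0  |   1 ]
  [ 0  0  1  0  |  -5 ]
  [ 0  0  0  1  |  -4 ]
Reading off the last column: p = -6, q = 1, r = -5, s = -4.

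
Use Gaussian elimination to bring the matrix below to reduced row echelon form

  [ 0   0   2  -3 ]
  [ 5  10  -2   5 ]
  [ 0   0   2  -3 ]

[[1, 2, 0, 2/5], [0, 0, 1, -3/2], [0, 0, 0, 0]]

ρ1 <-> ρ2
  [ 5  10  -2   5 ]
  [ 0   0   2  -3 ]
  [ 0   0   2  -3 ]
ρ1 ← 1/5·ρ1
  [ 1  2  -2/5   1 ]
  [ 0  0     2  -3 ]
  [ 0  0     2  -3 ]
ρ2 ← 1/2·ρ2
  [ 1  2  -2/5     1 ]
  [ 0  0     1  -3/2 ]
  [ 0  0     2    -3 ]
ρ3 ← ρ3 − 2·ρ2
  [ 1  2  -2/5     1 ]
  [ 0  0     1  -3/2 ]
  [ 0  0     0     0 ]
ρ1 ← ρ1 + 2/5·ρ2
  [ 1  2  0   2/5 ]
  [ 0  0  1  -3/2 ]
  [ 0  0  0     0 ]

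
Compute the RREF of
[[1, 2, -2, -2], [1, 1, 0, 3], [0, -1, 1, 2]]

[[1, 0, 0, 2], [0, 1, 0, 1], [0, 0, 1, 3]]

Subtract r1 from r2.
Multiply r2 by -1.
Add r2 to r3.
Multiply r3 by -1.
Add 2 times r3 to r2.
Add 2 times r3 to r1.
Subtract 2 times r2 from r1.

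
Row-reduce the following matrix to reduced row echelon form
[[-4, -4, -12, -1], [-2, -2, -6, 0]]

ρ1 → -1/4·ρ1
  [  1   1   3  1/4 ]
  [ -2  -2  -6    0 ]
ρ2 → ρ2 + 2·ρ1
  [ 1  1  3  1/4 ]
  [ 0  0  0  1/2 ]
ρ2 → 2·ρ2
  [ 1  1  3  1/4 ]
  [ 0  0  0    1 ]
ρ1 → ρ1 − 1/4·ρ2
  [ 1  1  3  0 ]
  [ 0  0  0  1 ]

[[1, 1, 3, 0], [0, 0, 0, 1]]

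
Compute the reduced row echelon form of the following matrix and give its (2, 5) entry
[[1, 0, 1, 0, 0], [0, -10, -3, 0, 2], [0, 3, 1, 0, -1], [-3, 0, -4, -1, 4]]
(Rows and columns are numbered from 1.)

Add 3 times ρ1 to ρ4.
  [ 1    0   1   0   0 ]
  [ 0  -10  -3   0   2 ]
  [ 0    3   1   0  -1 ]
  [ 0    0  -1  -1   4 ]
Multiply ρ2 by -1/10.
  [ 1  0     1   0     0 ]
  [ 0  1  3/10   0  -1/5 ]
  [ 0  3     1   0    -1 ]
  [ 0  0    -1  -1     4 ]
Subtract 3 times ρ2 from ρ3.
  [ 1  0     1   0     0 ]
  [ 0  1  3/10   0  -1/5 ]
  [ 0  0  1/10   0  -2/5 ]
  [ 0  0    -1  -1     4 ]
Multiply ρ3 by 10.
  [ 1  0     1   0     0 ]
  [ 0  1  3/10   0  -1/5 ]
  [ 0  0     1   0    -4 ]
  [ 0  0    -1  -1     4 ]
Add ρ3 to ρ4.
  [ 1  0     1   0     0 ]
  [ 0  1  3/10   0  -1/5 ]
  [ 0  0     1   0    -4 ]
  [ 0  0     0  -1     0 ]
Multiply ρ4 by -1.
  [ 1  0     1  0     0 ]
  [ 0  1  3/10  0  -1/5 ]
  [ 0  0     1  0    -4 ]
  [ 0  0     0  1     0 ]
Subtract 3/10 times ρ3 from ρ2.
  [ 1  0  1  0   0 ]
  [ 0  1  0  0   1 ]
  [ 0  0  1  0  -4 ]
  [ 0  0  0  1   0 ]
Subtract ρ3 from ρ1.
  [ 1  0  0  0   4 ]
  [ 0  1  0  0   1 ]
  [ 0  0  1  0  -4 ]
  [ 0  0  0  1   0 ]

1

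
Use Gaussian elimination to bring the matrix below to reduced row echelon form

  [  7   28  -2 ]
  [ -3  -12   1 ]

[[1, 4, 0], [0, 0, 1]]

r1 -> 1/7·r1
  [  1    4  -2/7 ]
  [ -3  -12     1 ]
r2 -> r2 + 3·r1
  [ 1  4  -2/7 ]
  [ 0  0   1/7 ]
r2 -> 7·r2
  [ 1  4  -2/7 ]
  [ 0  0     1 ]
r1 -> r1 + 2/7·r2
  [ 1  4  0 ]
  [ 0  0  1 ]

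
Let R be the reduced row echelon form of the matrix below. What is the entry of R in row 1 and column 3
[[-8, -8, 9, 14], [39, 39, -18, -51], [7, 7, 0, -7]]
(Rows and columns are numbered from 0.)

2/3

R1 ← -1/8·R1
R2 ← R2 − 39·R1
R3 ← R3 − 7·R1
R2 ← 8/207·R2
R3 ← R3 − 63/8·R2
R1 ← R1 + 9/8·R2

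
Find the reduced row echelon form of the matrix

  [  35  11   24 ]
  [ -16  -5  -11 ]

Multiply R1 by 1/35.
  [   1  11/35  24/35 ]
  [ -16     -5    -11 ]
Add 16 times R1 to R2.
  [ 1  11/35  24/35 ]
  [ 0   1/35  -1/35 ]
Multiply R2 by 35.
  [ 1  11/35  24/35 ]
  [ 0      1     -1 ]
Subtract 11/35 times R2 from R1.
  [ 1  0   1 ]
  [ 0  1  -1 ]

[[1, 0, 1], [0, 1, -1]]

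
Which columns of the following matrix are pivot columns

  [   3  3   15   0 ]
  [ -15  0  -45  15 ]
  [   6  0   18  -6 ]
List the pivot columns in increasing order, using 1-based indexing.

1, 2

R1 ← 1/3·R1
R2 ← R2 + 15·R1
R3 ← R3 − 6·R1
R2 ← 1/15·R2
R3 ← R3 + 6·R2
R1 ← R1 − R2
Pivot columns are the columns containing a leading 1.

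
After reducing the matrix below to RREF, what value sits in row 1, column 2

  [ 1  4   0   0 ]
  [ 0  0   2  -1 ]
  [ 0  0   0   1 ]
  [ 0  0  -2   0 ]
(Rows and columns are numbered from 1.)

4

R2 → 1/2·R2
  [ 1  4   0     0 ]
  [ 0  0   1  -1/2 ]
  [ 0  0   0     1 ]
  [ 0  0  -2     0 ]
R4 → R4 + 2·R2
  [ 1  4  0     0 ]
  [ 0  0  1  -1/2 ]
  [ 0  0  0     1 ]
  [ 0  0  0    -1 ]
R4 → R4 + R3
  [ 1  4  0     0 ]
  [ 0  0  1  -1/2 ]
  [ 0  0  0     1 ]
  [ 0  0  0     0 ]
R2 → R2 + 1/2·R3
  [ 1  4  0  0 ]
  [ 0  0  1  0 ]
  [ 0  0  0  1 ]
  [ 0  0  0  0 ]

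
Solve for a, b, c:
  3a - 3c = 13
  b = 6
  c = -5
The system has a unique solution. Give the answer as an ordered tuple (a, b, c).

Form the augmented matrix and row-reduce:
  [ 3  0  -3  |  13 ]
  [ 0  1   0  |   6 ]
  [ 0  0   1  |  -5 ]
ρ1 -> 1/3·ρ1
ρ1 -> ρ1 + ρ3
Reading off the last column: a = -2/3, b = 6, c = -5.

(-2/3, 6, -5)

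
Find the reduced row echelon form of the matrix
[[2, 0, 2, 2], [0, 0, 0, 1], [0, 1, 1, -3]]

[[1, 0, 1, 0], [0, 1, 1, 0], [0, 0, 0, 1]]

ρ1 ← 1/2·ρ1
  [ 1  0  1   1 ]
  [ 0  0  0   1 ]
  [ 0  1  1  -3 ]
ρ2 ↔ ρ3
  [ 1  0  1   1 ]
  [ 0  1  1  -3 ]
  [ 0  0  0   1 ]
ρ2 ← ρ2 + 3·ρ3
  [ 1  0  1  1 ]
  [ 0  1  1  0 ]
  [ 0  0  0  1 ]
ρ1 ← ρ1 − ρ3
  [ 1  0  1  0 ]
  [ 0  1  1  0 ]
  [ 0  0  0  1 ]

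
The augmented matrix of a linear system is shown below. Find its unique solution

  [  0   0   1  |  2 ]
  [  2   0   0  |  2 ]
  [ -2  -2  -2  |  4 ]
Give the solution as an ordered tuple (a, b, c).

(1, -5, 2)

Swap R1 and R2.
  [  2   0   0  |  2 ]
  [  0   0   1  |  2 ]
  [ -2  -2  -2  |  4 ]
Multiply R1 by 1/2.
  [  1   0   0  |  1 ]
  [  0   0   1  |  2 ]
  [ -2  -2  -2  |  4 ]
Add 2 times R1 to R3.
  [ 1   0   0  |  1 ]
  [ 0   0   1  |  2 ]
  [ 0  -2  -2  |  6 ]
Swap R2 and R3.
  [ 1   0   0  |  1 ]
  [ 0  -2  -2  |  6 ]
  [ 0   0   1  |  2 ]
Multiply R2 by -1/2.
  [ 1  0  0  |   1 ]
  [ 0  1  1  |  -3 ]
  [ 0  0  1  |   2 ]
Subtract R3 from R2.
  [ 1  0  0  |   1 ]
  [ 0  1  0  |  -5 ]
  [ 0  0  1  |   2 ]
Reading off the last column: a = 1, b = -5, c = 2.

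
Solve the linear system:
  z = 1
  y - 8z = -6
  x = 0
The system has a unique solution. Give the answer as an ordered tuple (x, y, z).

Form the augmented matrix and row-reduce:
  [ 0  0   1  |   1 ]
  [ 0  1  -8  |  -6 ]
  [ 1  0   0  |   0 ]
R1 ↔ R3
  [ 1  0   0  |   0 ]
  [ 0  1  -8  |  -6 ]
  [ 0  0   1  |   1 ]
R2 ← R2 + 8·R3
  [ 1  0  0  |  0 ]
  [ 0  1  0  |  2 ]
  [ 0  0  1  |  1 ]
Reading off the last column: x = 0, y = 2, z = 1.

(0, 2, 1)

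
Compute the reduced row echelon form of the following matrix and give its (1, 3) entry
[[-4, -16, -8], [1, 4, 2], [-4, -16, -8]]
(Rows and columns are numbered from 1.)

Multiply ρ1 by -1/4.
Subtract ρ1 from ρ2.
Add 4 times ρ1 to ρ3.

2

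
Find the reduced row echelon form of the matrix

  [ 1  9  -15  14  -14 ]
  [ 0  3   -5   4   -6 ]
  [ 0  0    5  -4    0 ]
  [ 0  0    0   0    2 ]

r2 := 1/3·r2
r3 := 1/5·r3
r4 := 1/2·r4
r2 := r2 + 2·r4
r1 := r1 + 14·r4
r2 := r2 + 5/3·r3
r1 := r1 + 15·r3
r1 := r1 − 9·r2

[[1, 0, 0, 2, 0], [0, 1, 0, 0, 0], [0, 0, 1, -4/5, 0], [0, 0, 0, 0, 1]]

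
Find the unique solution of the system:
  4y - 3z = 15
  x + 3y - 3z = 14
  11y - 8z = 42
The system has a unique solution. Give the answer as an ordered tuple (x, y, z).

Form the augmented matrix and row-reduce:
  [ 0   4  -3  |  15 ]
  [ 1   3  -3  |  14 ]
  [ 0  11  -8  |  42 ]
Swap R1 and R2.
  [ 1   3  -3  |  14 ]
  [ 0   4  -3  |  15 ]
  [ 0  11  -8  |  42 ]
Multiply R2 by 1/4.
  [ 1   3    -3  |    14 ]
  [ 0   1  -3/4  |  15/4 ]
  [ 0  11    -8  |    42 ]
Subtract 11 times R2 from R3.
  [ 1  3    -3  |    14 ]
  [ 0  1  -3/4  |  15/4 ]
  [ 0  0   1/4  |   3/4 ]
Multiply R3 by 4.
  [ 1  3    -3  |    14 ]
  [ 0  1  -3/4  |  15/4 ]
  [ 0  0     1  |     3 ]
Add 3/4 times R3 to R2.
  [ 1  3  -3  |  14 ]
  [ 0  1   0  |   6 ]
  [ 0  0   1  |   3 ]
Add 3 times R3 to R1.
  [ 1  3  0  |  23 ]
  [ 0  1  0  |   6 ]
  [ 0  0  1  |   3 ]
Subtract 3 times R2 from R1.
  [ 1  0  0  |  5 ]
  [ 0  1  0  |  6 ]
  [ 0  0  1  |  3 ]
Reading off the last column: x = 5, y = 6, z = 3.

(5, 6, 3)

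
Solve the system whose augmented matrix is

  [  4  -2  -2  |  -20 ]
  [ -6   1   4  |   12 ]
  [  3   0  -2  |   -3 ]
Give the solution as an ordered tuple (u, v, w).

r1 ← 1/4·r1
  [  1  -1/2  -1/2  |  -5 ]
  [ -6     1     4  |  12 ]
  [  3     0    -2  |  -3 ]
r2 ← r2 + 6·r1
  [ 1  -1/2  -1/2  |   -5 ]
  [ 0    -2     1  |  -18 ]
  [ 3     0    -2  |   -3 ]
r3 ← r3 − 3·r1
  [ 1  -1/2  -1/2  |   -5 ]
  [ 0    -2     1  |  -18 ]
  [ 0   3/2  -1/2  |   12 ]
r2 ← -1/2·r2
  [ 1  -1/2  -1/2  |  -5 ]
  [ 0     1  -1/2  |   9 ]
  [ 0   3/2  -1/2  |  12 ]
r3 ← r3 − 3/2·r2
  [ 1  -1/2  -1/2  |    -5 ]
  [ 0     1  -1/2  |     9 ]
  [ 0     0   1/4  |  -3/2 ]
r3 ← 4·r3
  [ 1  -1/2  -1/2  |  -5 ]
  [ 0     1  -1/2  |   9 ]
  [ 0     0     1  |  -6 ]
r2 ← r2 + 1/2·r3
  [ 1  -1/2  -1/2  |  -5 ]
  [ 0     1     0  |   6 ]
  [ 0     0     1  |  -6 ]
r1 ← r1 + 1/2·r3
  [ 1  -1/2  0  |  -8 ]
  [ 0     1  0  |   6 ]
  [ 0     0  1  |  -6 ]
r1 ← r1 + 1/2·r2
  [ 1  0  0  |  -5 ]
  [ 0  1  0  |   6 ]
  [ 0  0  1  |  -6 ]
Reading off the last column: u = -5, v = 6, w = -6.

(-5, 6, -6)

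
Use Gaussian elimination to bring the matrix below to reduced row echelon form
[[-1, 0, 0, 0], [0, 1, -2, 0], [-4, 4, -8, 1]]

[[1, 0, 0, 0], [0, 1, -2, 0], [0, 0, 0, 1]]

Multiply R1 by -1.
  [  1  0   0  0 ]
  [  0  1  -2  0 ]
  [ -4  4  -8  1 ]
Add 4 times R1 to R3.
  [ 1  0   0  0 ]
  [ 0  1  -2  0 ]
  [ 0  4  -8  1 ]
Subtract 4 times R2 from R3.
  [ 1  0   0  0 ]
  [ 0  1  -2  0 ]
  [ 0  0   0  1 ]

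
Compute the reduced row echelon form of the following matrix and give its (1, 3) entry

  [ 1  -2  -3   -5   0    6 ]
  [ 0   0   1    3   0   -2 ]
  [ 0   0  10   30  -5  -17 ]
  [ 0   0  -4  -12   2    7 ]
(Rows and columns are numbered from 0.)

3

Subtract 10 times R2 from R3.
  [ 1  -2  -3   -5   0   6 ]
  [ 0   0   1    3   0  -2 ]
  [ 0   0   0    0  -5   3 ]
  [ 0   0  -4  -12   2   7 ]
Add 4 times R2 to R4.
  [ 1  -2  -3  -5   0   6 ]
  [ 0   0   1   3   0  -2 ]
  [ 0   0   0   0  -5   3 ]
  [ 0   0   0   0   2  -1 ]
Multiply R3 by -1/5.
  [ 1  -2  -3  -5  0     6 ]
  [ 0   0   1   3  0    -2 ]
  [ 0   0   0   0  1  -3/5 ]
  [ 0   0   0   0  2    -1 ]
Subtract 2 times R3 from R4.
  [ 1  -2  -3  -5  0     6 ]
  [ 0   0   1   3  0    -2 ]
  [ 0   0   0   0  1  -3/5 ]
  [ 0   0   0   0  0   1/5 ]
Multiply R4 by 5.
  [ 1  -2  -3  -5  0     6 ]
  [ 0   0   1   3  0    -2 ]
  [ 0   0   0   0  1  -3/5 ]
  [ 0   0   0   0  0     1 ]
Add 3/5 times R4 to R3.
  [ 1  -2  -3  -5  0   6 ]
  [ 0   0   1   3  0  -2 ]
  [ 0   0   0   0  1   0 ]
  [ 0   0   0   0  0   1 ]
Add 2 times R4 to R2.
  [ 1  -2  -3  -5  0  6 ]
  [ 0   0   1   3  0  0 ]
  [ 0   0   0   0  1  0 ]
  [ 0   0   0   0  0  1 ]
Subtract 6 times R4 from R1.
  [ 1  -2  -3  -5  0  0 ]
  [ 0   0   1   3  0  0 ]
  [ 0   0   0   0  1  0 ]
  [ 0   0   0   0  0  1 ]
Add 3 times R2 to R1.
  [ 1  -2  0  4  0  0 ]
  [ 0   0  1  3  0  0 ]
  [ 0   0  0  0  1  0 ]
  [ 0   0  0  0  0  1 ]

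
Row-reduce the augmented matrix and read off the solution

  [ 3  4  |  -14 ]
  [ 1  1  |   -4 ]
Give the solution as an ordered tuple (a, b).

(-2, -2)

ρ1 ← 1/3·ρ1
  [ 1  4/3  |  -14/3 ]
  [ 1    1  |     -4 ]
ρ2 ← ρ2 − ρ1
  [ 1   4/3  |  -14/3 ]
  [ 0  -1/3  |    2/3 ]
ρ2 ← -3·ρ2
  [ 1  4/3  |  -14/3 ]
  [ 0    1  |     -2 ]
ρ1 ← ρ1 − 4/3·ρ2
  [ 1  0  |  -2 ]
  [ 0  1  |  -2 ]
Reading off the last column: a = -2, b = -2.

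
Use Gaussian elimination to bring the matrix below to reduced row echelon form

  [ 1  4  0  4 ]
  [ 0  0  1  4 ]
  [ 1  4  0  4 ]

Subtract R1 from R3.
  [ 1  4  0  4 ]
  [ 0  0  1  4 ]
  [ 0  0  0  0 ]

[[1, 4, 0, 4], [0, 0, 1, 4], [0, 0, 0, 0]]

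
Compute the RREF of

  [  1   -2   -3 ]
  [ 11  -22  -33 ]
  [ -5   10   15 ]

[[1, -2, -3], [0, 0, 0], [0, 0, 0]]

Subtract 11 times R1 from R2.
  [  1  -2  -3 ]
  [  0   0   0 ]
  [ -5  10  15 ]
Add 5 times R1 to R3.
  [ 1  -2  -3 ]
  [ 0   0   0 ]
  [ 0   0   0 ]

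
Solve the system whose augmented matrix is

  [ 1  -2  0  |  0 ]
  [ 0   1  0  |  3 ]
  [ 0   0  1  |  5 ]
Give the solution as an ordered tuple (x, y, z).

ρ1 := ρ1 + 2·ρ2
  [ 1  0  0  |  6 ]
  [ 0  1  0  |  3 ]
  [ 0  0  1  |  5 ]
Reading off the last column: x = 6, y = 3, z = 5.

(6, 3, 5)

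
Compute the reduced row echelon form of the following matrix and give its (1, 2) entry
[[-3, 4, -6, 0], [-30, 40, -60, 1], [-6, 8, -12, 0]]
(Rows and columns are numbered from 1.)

-4/3

ρ1 ← -1/3·ρ1
  [   1  -4/3    2  0 ]
  [ -30    40  -60  1 ]
  [  -6     8  -12  0 ]
ρ2 ← ρ2 + 30·ρ1
  [  1  -4/3    2  0 ]
  [  0     0    0  1 ]
  [ -6     8  -12  0 ]
ρ3 ← ρ3 + 6·ρ1
  [ 1  -4/3  2  0 ]
  [ 0     0  0  1 ]
  [ 0     0  0  0 ]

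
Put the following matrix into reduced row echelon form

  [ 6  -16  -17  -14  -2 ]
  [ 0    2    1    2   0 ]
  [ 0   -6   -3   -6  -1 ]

[[1, 0, -3/2, 1/3, 0], [0, 1, 1/2, 1, 0], [0, 0, 0, 0, 1]]

r1 := 1/6·r1
r2 := 1/2·r2
r3 := r3 + 6·r2
r3 := -1·r3
r1 := r1 + 1/3·r3
r1 := r1 + 8/3·r2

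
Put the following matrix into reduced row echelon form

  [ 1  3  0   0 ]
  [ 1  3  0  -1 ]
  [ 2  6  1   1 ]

[[1, 3, 0, 0], [0, 0, 1, 0], [0, 0, 0, 1]]

Subtract R1 from R2.
  [ 1  3  0   0 ]
  [ 0  0  0  -1 ]
  [ 2  6  1   1 ]
Subtract 2 times R1 from R3.
  [ 1  3  0   0 ]
  [ 0  0  0  -1 ]
  [ 0  0  1   1 ]
Swap R2 and R3.
  [ 1  3  0   0 ]
  [ 0  0  1   1 ]
  [ 0  0  0  -1 ]
Multiply R3 by -1.
  [ 1  3  0  0 ]
  [ 0  0  1  1 ]
  [ 0  0  0  1 ]
Subtract R3 from R2.
  [ 1  3  0  0 ]
  [ 0  0  1  0 ]
  [ 0  0  0  1 ]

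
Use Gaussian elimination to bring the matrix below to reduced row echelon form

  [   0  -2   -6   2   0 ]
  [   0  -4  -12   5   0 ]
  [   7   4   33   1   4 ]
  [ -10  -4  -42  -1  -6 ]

[[1, 0, 3, 0, 0], [0, 1, 3, 0, 0], [0, 0, 0, 1, 0], [0, 0, 0, 0, 1]]

Swap R1 and R3.
  [   7   4   33   1   4 ]
  [   0  -4  -12   5   0 ]
  [   0  -2   -6   2   0 ]
  [ -10  -4  -42  -1  -6 ]
Multiply R1 by 1/7.
  [   1  4/7  33/7  1/7  4/7 ]
  [   0   -4   -12    5    0 ]
  [   0   -2    -6    2    0 ]
  [ -10   -4   -42   -1   -6 ]
Add 10 times R1 to R4.
  [ 1   4/7  33/7  1/7   4/7 ]
  [ 0    -4   -12    5     0 ]
  [ 0    -2    -6    2     0 ]
  [ 0  12/7  36/7  3/7  -2/7 ]
Multiply R2 by -1/4.
  [ 1   4/7  33/7   1/7   4/7 ]
  [ 0     1     3  -5/4     0 ]
  [ 0    -2    -6     2     0 ]
  [ 0  12/7  36/7   3/7  -2/7 ]
Add 2 times R2 to R3.
  [ 1   4/7  33/7   1/7   4/7 ]
  [ 0     1     3  -5/4     0 ]
  [ 0     0     0  -1/2     0 ]
  [ 0  12/7  36/7   3/7  -2/7 ]
Subtract 12/7 times R2 from R4.
  [ 1  4/7  33/7   1/7   4/7 ]
  [ 0    1     3  -5/4     0 ]
  [ 0    0     0  -1/2     0 ]
  [ 0    0     0  18/7  -2/7 ]
Multiply R3 by -2.
  [ 1  4/7  33/7   1/7   4/7 ]
  [ 0    1     3  -5/4     0 ]
  [ 0    0     0     1     0 ]
  [ 0    0     0  18/7  -2/7 ]
Subtract 18/7 times R3 from R4.
  [ 1  4/7  33/7   1/7   4/7 ]
  [ 0    1     3  -5/4     0 ]
  [ 0    0     0     1     0 ]
  [ 0    0     0     0  -2/7 ]
Multiply R4 by -7/2.
  [ 1  4/7  33/7   1/7  4/7 ]
  [ 0    1     3  -5/4    0 ]
  [ 0    0     0     1    0 ]
  [ 0    0     0     0    1 ]
Subtract 4/7 times R4 from R1.
  [ 1  4/7  33/7   1/7  0 ]
  [ 0    1     3  -5/4  0 ]
  [ 0    0     0     1  0 ]
  [ 0    0     0     0  1 ]
Add 5/4 times R3 to R2.
  [ 1  4/7  33/7  1/7  0 ]
  [ 0    1     3    0  0 ]
  [ 0    0     0    1  0 ]
  [ 0    0     0    0  1 ]
Subtract 1/7 times R3 from R1.
  [ 1  4/7  33/7  0  0 ]
  [ 0    1     3  0  0 ]
  [ 0    0     0  1  0 ]
  [ 0    0     0  0  1 ]
Subtract 4/7 times R2 from R1.
  [ 1  0  3  0  0 ]
  [ 0  1  3  0  0 ]
  [ 0  0  0  1  0 ]
  [ 0  0  0  0  1 ]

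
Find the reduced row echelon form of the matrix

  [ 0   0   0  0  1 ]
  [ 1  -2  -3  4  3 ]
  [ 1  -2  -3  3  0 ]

[[1, -2, -3, 0, 0], [0, 0, 0, 1, 0], [0, 0, 0, 0, 1]]

R1 ↔ R2
  [ 1  -2  -3  4  3 ]
  [ 0   0   0  0  1 ]
  [ 1  -2  -3  3  0 ]
R3 → R3 − R1
  [ 1  -2  -3   4   3 ]
  [ 0   0   0   0   1 ]
  [ 0   0   0  -1  -3 ]
R2 ↔ R3
  [ 1  -2  -3   4   3 ]
  [ 0   0   0  -1  -3 ]
  [ 0   0   0   0   1 ]
R2 → -1·R2
  [ 1  -2  -3  4  3 ]
  [ 0   0   0  1  3 ]
  [ 0   0   0  0  1 ]
R2 → R2 − 3·R3
  [ 1  -2  -3  4  3 ]
  [ 0   0   0  1  0 ]
  [ 0   0   0  0  1 ]
R1 → R1 − 3·R3
  [ 1  -2  -3  4  0 ]
  [ 0   0   0  1  0 ]
  [ 0   0   0  0  1 ]
R1 → R1 − 4·R2
  [ 1  -2  -3  0  0 ]
  [ 0   0   0  1  0 ]
  [ 0   0   0  0  1 ]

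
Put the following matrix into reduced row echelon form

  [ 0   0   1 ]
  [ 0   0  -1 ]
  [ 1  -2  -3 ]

[[1, -2, 0], [0, 0, 1], [0, 0, 0]]

ρ1 ↔ ρ3
  [ 1  -2  -3 ]
  [ 0   0  -1 ]
  [ 0   0   1 ]
ρ2 → -1·ρ2
  [ 1  -2  -3 ]
  [ 0   0   1 ]
  [ 0   0   1 ]
ρ3 → ρ3 − ρ2
  [ 1  -2  -3 ]
  [ 0   0   1 ]
  [ 0   0   0 ]
ρ1 → ρ1 + 3·ρ2
  [ 1  -2  0 ]
  [ 0   0  1 ]
  [ 0   0  0 ]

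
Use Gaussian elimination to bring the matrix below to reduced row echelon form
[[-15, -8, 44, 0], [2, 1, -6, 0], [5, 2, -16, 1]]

[[1, 0, -4, 0], [0, 1, 2, 0], [0, 0, 0, 1]]

R1 -> -1/15·R1
  [ 1  8/15  -44/15  0 ]
  [ 2     1      -6  0 ]
  [ 5     2     -16  1 ]
R2 -> R2 − 2·R1
  [ 1   8/15  -44/15  0 ]
  [ 0  -1/15   -2/15  0 ]
  [ 5      2     -16  1 ]
R3 -> R3 − 5·R1
  [ 1   8/15  -44/15  0 ]
  [ 0  -1/15   -2/15  0 ]
  [ 0   -2/3    -4/3  1 ]
R2 -> -15·R2
  [ 1  8/15  -44/15  0 ]
  [ 0     1       2  0 ]
  [ 0  -2/3    -4/3  1 ]
R3 -> R3 + 2/3·R2
  [ 1  8/15  -44/15  0 ]
  [ 0     1       2  0 ]
  [ 0     0       0  1 ]
R1 -> R1 − 8/15·R2
  [ 1  0  -4  0 ]
  [ 0  1   2  0 ]
  [ 0  0   0  1 ]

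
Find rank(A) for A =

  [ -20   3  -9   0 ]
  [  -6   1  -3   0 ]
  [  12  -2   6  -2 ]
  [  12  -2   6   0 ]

rank = 3

r1 -> -1/20·r1
  [  1  -3/20  9/20   0 ]
  [ -6      1    -3   0 ]
  [ 12     -2     6  -2 ]
  [ 12     -2     6   0 ]
r2 -> r2 + 6·r1
  [  1  -3/20   9/20   0 ]
  [  0   1/10  -3/10   0 ]
  [ 12     -2      6  -2 ]
  [ 12     -2      6   0 ]
r3 -> r3 − 12·r1
  [  1  -3/20   9/20   0 ]
  [  0   1/10  -3/10   0 ]
  [  0   -1/5    3/5  -2 ]
  [ 12     -2      6   0 ]
r4 -> r4 − 12·r1
  [ 1  -3/20   9/20   0 ]
  [ 0   1/10  -3/10   0 ]
  [ 0   -1/5    3/5  -2 ]
  [ 0   -1/5    3/5   0 ]
r2 -> 10·r2
  [ 1  -3/20  9/20   0 ]
  [ 0      1    -3   0 ]
  [ 0   -1/5   3/5  -2 ]
  [ 0   -1/5   3/5   0 ]
r3 -> r3 + 1/5·r2
  [ 1  -3/20  9/20   0 ]
  [ 0      1    -3   0 ]
  [ 0      0     0  -2 ]
  [ 0   -1/5   3/5   0 ]
r4 -> r4 + 1/5·r2
  [ 1  -3/20  9/20   0 ]
  [ 0      1    -3   0 ]
  [ 0      0     0  -2 ]
  [ 0      0     0   0 ]
r3 -> -1/2·r3
  [ 1  -3/20  9/20  0 ]
  [ 0      1    -3  0 ]
  [ 0      0     0  1 ]
  [ 0      0     0  0 ]
r1 -> r1 + 3/20·r2
  [ 1  0   0  0 ]
  [ 0  1  -3  0 ]
  [ 0  0   0  1 ]
  [ 0  0   0  0 ]
The reduced form has 3 nonzero rows.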